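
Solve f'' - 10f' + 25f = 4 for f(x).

Characteristic equation r² - 10r + 25 = 0 has discriminant (-10)² - 4·(25) = 0, so r = 5 is a repeated root.
Hence f_h = (C1 + C2*x)*exp(5*x).
For the particular solution try f_p = A0. Substituting and matching coefficients of each power of x gives A0 = 4/25, so f_p = 4/25.

f = 4/25 + C1*exp(5*x) + C2*x*exp(5*x)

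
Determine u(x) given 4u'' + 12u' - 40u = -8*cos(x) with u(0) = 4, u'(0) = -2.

Divide through by 4: u'' + 3u' - 10u = -2*cos(x).
Characteristic equation r² + 3r - 10 = 0 factors as (r - 2)(r + 5) = 0, so r = 2, -5.
Hence u_h = C1*exp(2*x) + C2*exp(-5*x).
Try u_p = A*cos(x) + B*sin(x). Substituting and equating the coefficients of cos(x) and sin(x) gives A = 11/65, B = -3/65, so u_p = -3*sin(x)/65 + 11*cos(x)/65.
General solution: u = -3*sin(x)/65 + 11*cos(x)/65 + C1*exp(2*x) + C2*exp(-5*x).
Apply the initial conditions: u(0) = 11/65 + C1 + C2 = 4 and u'(0) = -3/65 - 5*C2 + 2*C1 = -2. Solving gives C1 = 86/35, C2 = 125/91.

u = -3*sin(x)/65 + 11*cos(x)/65 + 86*exp(2*x)/35 + 125*exp(-5*x)/91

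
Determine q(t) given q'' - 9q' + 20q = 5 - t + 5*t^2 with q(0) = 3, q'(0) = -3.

Characteristic equation r² - 9r + 20 = 0 factors as (r - 5)(r - 4) = 0, so r = 5, 4.
Hence q_h = C1*exp(5*t) + C2*exp(4*t).
For the particular solution try q_p = A0 + A1*t + A2*t^2. Substituting and matching coefficients of each power of t gives A0 = 243/800, A1 = 7/40, A2 = 1/4, so q_p = 243/800 + t^2/4 + 7*t/40.
General solution: q = 243/800 + t^2/4 + 7*t/40 + C1*exp(5*t) + C2*exp(4*t).
Apply the initial conditions: q(0) = 243/800 + C1 + C2 = 3 and q'(0) = 7/40 + 4*C2 + 5*C1 = -3. Solving gives C1 = -349/25, C2 = 533/32.

q = 243/800 - 349*exp(5*t)/25 + t**2/4 + 7*t/40 + 533*exp(4*t)/32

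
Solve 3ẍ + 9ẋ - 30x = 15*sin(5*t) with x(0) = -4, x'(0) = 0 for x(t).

Divide through by 3: x'' + 3x' - 10x = 5*sin(5*t).
Characteristic equation r² + 3r - 10 = 0 factors as (r + 5)(r - 2) = 0, so r = -5, 2.
Hence x_h = C1*exp(-5*t) + C2*exp(2*t).
Try x_p = A*cos(5*t) + B*sin(5*t). Substituting and equating the coefficients of cos(5t) and sin(5t) gives A = -3/58, B = -7/58, so x_p = -7*sin(5*t)/58 - 3*cos(5*t)/58.
General solution: x = -7*sin(5*t)/58 - 3*cos(5*t)/58 + C1*exp(-5*t) + C2*exp(2*t).
Apply the initial conditions: x(0) = -3/58 + C1 + C2 = -4 and x'(0) = -35/58 - 5*C1 + 2*C2 = 0. Solving gives C1 = -17/14, C2 = -555/203.

x = -555*exp(2*t)/203 - 17*exp(-5*t)/14 - 7*sin(5*t)/58 - 3*cos(5*t)/58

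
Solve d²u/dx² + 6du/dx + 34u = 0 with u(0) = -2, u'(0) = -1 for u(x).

u = -2*cos(5*x)*exp(-3*x) - 7*exp(-3*x)*sin(5*x)/5

Characteristic equation r² + 6r + 34 = 0 has discriminant (6)² - 4·(34) = -100 < 0, so r = -3 ± 5i.
Hence u_h = C1*cos(5*x)*exp(-3*x) + C2*exp(-3*x)*sin(5*x).
Apply the initial conditions: u(0) = C1 = -2 and u'(0) = -3*C1 + 5*C2 = -1. Solving gives C1 = -2, C2 = -7/5.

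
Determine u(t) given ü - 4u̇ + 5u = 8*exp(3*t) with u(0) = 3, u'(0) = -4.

Characteristic equation r² - 4r + 5 = 0 has discriminant (-4)² - 4·(5) = -4 < 0, so r = 2 ± i.
Hence u_h = C1*cos(t)*exp(2*t) + C2*exp(2*t)*sin(t).
Try u_p = A*exp(3*t). Substituting into the equation and dividing by exp(3*t) gives A = 4, so u_p = 4*exp(3*t).
General solution: u = 4*exp(3*t) + C1*cos(t)*exp(2*t) + C2*exp(2*t)*sin(t).
Apply the initial conditions: u(0) = 4 + C1 = 3 and u'(0) = 12 + C2 + 2*C1 = -4. Solving gives C1 = -1, C2 = -14.

u = 4*exp(3*t) - cos(t)*exp(2*t) - 14*exp(2*t)*sin(t)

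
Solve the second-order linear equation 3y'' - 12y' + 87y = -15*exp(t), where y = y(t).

Divide through by 3: y'' - 4y' + 29y = -5*exp(t).
Characteristic equation r² - 4r + 29 = 0 has discriminant (-4)² - 4·(29) = -100 < 0, so r = 2 ± 5i.
Hence y_h = C1*cos(5*t)*exp(2*t) + C2*exp(2*t)*sin(5*t).
Try y_p = A*exp(t). Substituting into the equation and dividing by exp(t) gives A = -5/26, so y_p = -5*exp(t)/26.

y = -5*exp(t)/26 + C1*cos(5*t)*exp(2*t) + C2*exp(2*t)*sin(5*t)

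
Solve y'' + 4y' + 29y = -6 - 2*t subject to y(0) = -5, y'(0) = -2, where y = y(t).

Characteristic equation r² + 4r + 29 = 0 has discriminant (4)² - 4·(29) = -100 < 0, so r = -2 ± 5i.
Hence y_h = C1*cos(5*t)*exp(-2*t) + C2*exp(-2*t)*sin(5*t).
For the particular solution try y_p = A0 + A1*t. Substituting and matching coefficients of each power of t gives A0 = -166/841, A1 = -2/29, so y_p = -166/841 - 2*t/29.
General solution: y = -166/841 - 2*t/29 + C1*cos(5*t)*exp(-2*t) + C2*exp(-2*t)*sin(5*t).
Apply the initial conditions: y(0) = -166/841 + C1 = -5 and y'(0) = -2/29 - 2*C1 + 5*C2 = -2. Solving gives C1 = -4039/841, C2 = -9702/4205.

y = -166/841 - 2*t/29 - 9702*exp(-2*t)*sin(5*t)/4205 - 4039*cos(5*t)*exp(-2*t)/841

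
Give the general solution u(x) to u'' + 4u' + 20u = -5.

Characteristic equation r² + 4r + 20 = 0 has discriminant (4)² - 4·(20) = -64 < 0, so r = -2 ± 4i.
Hence u_h = C1*cos(4*x)*exp(-2*x) + C2*exp(-2*x)*sin(4*x).
For the particular solution try u_p = A0. Substituting and matching coefficients of each power of x gives A0 = -1/4, so u_p = -1/4.

u = -1/4 + C1*cos(4*x)*exp(-2*x) + C2*exp(-2*x)*sin(4*x)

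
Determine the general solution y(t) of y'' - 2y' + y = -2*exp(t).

y = C1*exp(t) - t**2*exp(t) + C2*t*exp(t)

Characteristic equation r² - 2r + 1 = 0 has discriminant (-2)² - 4·(1) = 0, so r = 1 is a repeated root.
Hence y_h = (C1 + C2*t)*exp(t).
Since exp(t) solves the homogeneous equation (r = 1 is a root of multiplicity 2), multiply the trial by t^2. Try y_p = A*t^2*exp(t). Substituting into the equation and dividing by exp(t) gives A = -1, so y_p = -t^2*exp(t).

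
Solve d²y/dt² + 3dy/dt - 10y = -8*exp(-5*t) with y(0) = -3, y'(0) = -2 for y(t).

y = -127*exp(2*t)/49 - 20*exp(-5*t)/49 + 8*t*exp(-5*t)/7

Characteristic equation r² + 3r - 10 = 0 factors as (r - 2)(r + 5) = 0, so r = 2, -5.
Hence y_h = C1*exp(2*t) + C2*exp(-5*t).
Since exp(-5*t) solves the homogeneous equation (r = -5 is a root of multiplicity 1), multiply the trial by t. Try y_p = A*t*exp(-5*t). Substituting into the equation and dividing by exp(-5*t) gives A = 8/7, so y_p = 8*t*exp(-5*t)/7.
General solution: y = C1*exp(2*t) + C2*exp(-5*t) + 8*t*exp(-5*t)/7.
Apply the initial conditions: y(0) = C1 + C2 = -3 and y'(0) = 8/7 - 5*C2 + 2*C1 = -2. Solving gives C1 = -127/49, C2 = -20/49.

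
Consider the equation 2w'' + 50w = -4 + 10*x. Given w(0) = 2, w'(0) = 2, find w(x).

w = -2/25 + x/5 + 9*sin(5*x)/25 + 52*cos(5*x)/25

Divide through by 2: w'' + 25w = -2 + 5*x.
Characteristic equation r² + 25 = 0 has discriminant (0)² - 4·(25) = -100 < 0, so r = ± 5i.
Hence w_h = C1*cos(5*x) + C2*sin(5*x).
For the particular solution try w_p = A0 + A1*x. Substituting and matching coefficients of each power of x gives A0 = -2/25, A1 = 1/5, so w_p = -2/25 + x/5.
General solution: w = -2/25 + x/5 + C1*cos(5*x) + C2*sin(5*x).
Apply the initial conditions: w(0) = -2/25 + C1 = 2 and w'(0) = 1/5 + 5*C2 = 2. Solving gives C1 = 52/25, C2 = 9/25.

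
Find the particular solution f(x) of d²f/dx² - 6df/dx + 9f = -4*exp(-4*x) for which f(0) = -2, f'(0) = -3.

Characteristic equation r² - 6r + 9 = 0 has discriminant (-6)² - 4·(9) = 0, so r = 3 is a repeated root.
Hence f_h = (C1 + C2*x)*exp(3*x).
Try f_p = A*exp(-4*x). Substituting into the equation and dividing by exp(-4*x) gives A = -4/49, so f_p = -4*exp(-4*x)/49.
General solution: f = -4*exp(-4*x)/49 + C1*exp(3*x) + C2*x*exp(3*x).
Apply the initial conditions: f(0) = -4/49 + C1 = -2 and f'(0) = 16/49 + C2 + 3*C1 = -3. Solving gives C1 = -94/49, C2 = 17/7.

f = -94*exp(3*x)/49 - 4*exp(-4*x)/49 + 17*x*exp(3*x)/7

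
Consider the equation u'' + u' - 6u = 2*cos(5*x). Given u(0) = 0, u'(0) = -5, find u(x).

u = -141*exp(2*x)/145 - 31*cos(5*x)/493 + 5*sin(5*x)/493 + 88*exp(-3*x)/85

Characteristic equation r² + r - 6 = 0 factors as (r - 2)(r + 3) = 0, so r = 2, -3.
Hence u_h = C1*exp(2*x) + C2*exp(-3*x).
Try u_p = A*cos(5*x) + B*sin(5*x). Substituting and equating the coefficients of cos(5x) and sin(5x) gives A = -31/493, B = 5/493, so u_p = -31*cos(5*x)/493 + 5*sin(5*x)/493.
General solution: u = -31*cos(5*x)/493 + 5*sin(5*x)/493 + C1*exp(2*x) + C2*exp(-3*x).
Apply the initial conditions: u(0) = -31/493 + C1 + C2 = 0 and u'(0) = 25/493 - 3*C2 + 2*C1 = -5. Solving gives C1 = -141/145, C2 = 88/85.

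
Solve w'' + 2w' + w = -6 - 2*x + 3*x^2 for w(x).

w = 16 - 14*x + 3*x**2 + C1*exp(-x) + C2*x*exp(-x)

Characteristic equation r² + 2r + 1 = 0 has discriminant (2)² - 4·(1) = 0, so r = -1 is a repeated root.
Hence w_h = (C1 + C2*x)*exp(-x).
For the particular solution try w_p = A0 + A1*x + A2*x^2. Substituting and matching coefficients of each power of x gives A0 = 16, A1 = -14, A2 = 3, so w_p = 16 - 14*x + 3*x^2.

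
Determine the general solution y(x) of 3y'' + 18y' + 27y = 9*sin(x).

y = -9*cos(x)/50 + 6*sin(x)/25 + C1*exp(-3*x) + C2*x*exp(-3*x)

Divide through by 3: y'' + 6y' + 9y = 3*sin(x).
Characteristic equation r² + 6r + 9 = 0 has discriminant (6)² - 4·(9) = 0, so r = -3 is a repeated root.
Hence y_h = (C1 + C2*x)*exp(-3*x).
Try y_p = A*cos(x) + B*sin(x). Substituting and equating the coefficients of cos(x) and sin(x) gives A = -9/50, B = 6/25, so y_p = -9*cos(x)/50 + 6*sin(x)/25.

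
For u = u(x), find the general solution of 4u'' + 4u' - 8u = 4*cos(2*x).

u = -3*cos(2*x)/20 + sin(2*x)/20 + C1*exp(-2*x) + C2*exp(x)

Divide through by 4: u'' + u' - 2u = cos(2*x).
Characteristic equation r² + r - 2 = 0 factors as (r + 2)(r - 1) = 0, so r = -2, 1.
Hence u_h = C1*exp(-2*x) + C2*exp(x).
Try u_p = A*cos(2*x) + B*sin(2*x). Substituting and equating the coefficients of cos(2x) and sin(2x) gives A = -3/20, B = 1/20, so u_p = -3*cos(2*x)/20 + sin(2*x)/20.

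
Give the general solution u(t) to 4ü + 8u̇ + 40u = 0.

u = C1*cos(3*t)*exp(-t) + C2*exp(-t)*sin(3*t)

Divide through by 4: u'' + 2u' + 10u = 0.
Characteristic equation r² + 2r + 10 = 0 has discriminant (2)² - 4·(10) = -36 < 0, so r = -1 ± 3i.
Hence u_h = C1*cos(3*t)*exp(-t) + C2*exp(-t)*sin(3*t).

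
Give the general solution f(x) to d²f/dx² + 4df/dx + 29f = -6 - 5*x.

f = -154/841 - 5*x/29 + C1*cos(5*x)*exp(-2*x) + C2*exp(-2*x)*sin(5*x)

Characteristic equation r² + 4r + 29 = 0 has discriminant (4)² - 4·(29) = -100 < 0, so r = -2 ± 5i.
Hence f_h = C1*cos(5*x)*exp(-2*x) + C2*exp(-2*x)*sin(5*x).
For the particular solution try f_p = A0 + A1*x. Substituting and matching coefficients of each power of x gives A0 = -154/841, A1 = -5/29, so f_p = -154/841 - 5*x/29.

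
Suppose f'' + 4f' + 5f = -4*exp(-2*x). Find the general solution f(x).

f = -4*exp(-2*x) + C1*cos(x)*exp(-2*x) + C2*exp(-2*x)*sin(x)

Characteristic equation r² + 4r + 5 = 0 has discriminant (4)² - 4·(5) = -4 < 0, so r = -2 ± i.
Hence f_h = C1*cos(x)*exp(-2*x) + C2*exp(-2*x)*sin(x).
Try f_p = A*exp(-2*x). Substituting into the equation and dividing by exp(-2*x) gives A = -4, so f_p = -4*exp(-2*x).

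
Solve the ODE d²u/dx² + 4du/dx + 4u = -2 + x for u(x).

Characteristic equation r² + 4r + 4 = 0 has discriminant (4)² - 4·(4) = 0, so r = -2 is a repeated root.
Hence u_h = (C1 + C2*x)*exp(-2*x).
For the particular solution try u_p = A0 + A1*x. Substituting and matching coefficients of each power of x gives A0 = -3/4, A1 = 1/4, so u_p = -3/4 + x/4.

u = -3/4 + x/4 + C1*exp(-2*x) + C2*x*exp(-2*x)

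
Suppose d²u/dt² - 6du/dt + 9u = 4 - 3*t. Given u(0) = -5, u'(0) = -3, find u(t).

u = 2/9 - 47*exp(3*t)/9 - t/3 + 13*t*exp(3*t)

Characteristic equation r² - 6r + 9 = 0 has discriminant (-6)² - 4·(9) = 0, so r = 3 is a repeated root.
Hence u_h = (C1 + C2*t)*exp(3*t).
For the particular solution try u_p = A0 + A1*t. Substituting and matching coefficients of each power of t gives A0 = 2/9, A1 = -1/3, so u_p = 2/9 - t/3.
General solution: u = 2/9 - t/3 + C1*exp(3*t) + C2*t*exp(3*t).
Apply the initial conditions: u(0) = 2/9 + C1 = -5 and u'(0) = -1/3 + C2 + 3*C1 = -3. Solving gives C1 = -47/9, C2 = 13.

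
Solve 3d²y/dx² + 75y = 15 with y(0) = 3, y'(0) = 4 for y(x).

Divide through by 3: y'' + 25y = 5.
Characteristic equation r² + 25 = 0 has discriminant (0)² - 4·(25) = -100 < 0, so r = ± 5i.
Hence y_h = C1*cos(5*x) + C2*sin(5*x).
For the particular solution try y_p = A0. Substituting and matching coefficients of each power of x gives A0 = 1/5, so y_p = 1/5.
General solution: y = 1/5 + C1*cos(5*x) + C2*sin(5*x).
Apply the initial conditions: y(0) = 1/5 + C1 = 3 and y'(0) = 5*C2 = 4. Solving gives C1 = 14/5, C2 = 4/5.

y = 1/5 + 4*sin(5*x)/5 + 14*cos(5*x)/5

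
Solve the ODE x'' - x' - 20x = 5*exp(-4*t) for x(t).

x = C1*exp(-4*t) + C2*exp(5*t) - 5*t*exp(-4*t)/9

Characteristic equation r² - r - 20 = 0 factors as (r + 4)(r - 5) = 0, so r = -4, 5.
Hence x_h = C1*exp(-4*t) + C2*exp(5*t).
Since exp(-4*t) solves the homogeneous equation (r = -4 is a root of multiplicity 1), multiply the trial by t. Try x_p = A*t*exp(-4*t). Substituting into the equation and dividing by exp(-4*t) gives A = -5/9, so x_p = -5*t*exp(-4*t)/9.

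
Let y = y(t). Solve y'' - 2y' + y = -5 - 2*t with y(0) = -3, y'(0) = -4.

y = -9 - 2*t + 6*exp(t) - 8*t*exp(t)

Characteristic equation r² - 2r + 1 = 0 has discriminant (-2)² - 4·(1) = 0, so r = 1 is a repeated root.
Hence y_h = (C1 + C2*t)*exp(t).
For the particular solution try y_p = A0 + A1*t. Substituting and matching coefficients of each power of t gives A0 = -9, A1 = -2, so y_p = -9 - 2*t.
General solution: y = -9 - 2*t + C1*exp(t) + C2*t*exp(t).
Apply the initial conditions: y(0) = -9 + C1 = -3 and y'(0) = -2 + C1 + C2 = -4. Solving gives C1 = 6, C2 = -8.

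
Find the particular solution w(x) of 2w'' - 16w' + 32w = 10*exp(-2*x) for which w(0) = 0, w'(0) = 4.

w = -5*exp(4*x)/36 + 5*exp(-2*x)/36 + 29*x*exp(4*x)/6

Divide through by 2: w'' - 8w' + 16w = 5*exp(-2*x).
Characteristic equation r² - 8r + 16 = 0 has discriminant (-8)² - 4·(16) = 0, so r = 4 is a repeated root.
Hence w_h = (C1 + C2*x)*exp(4*x).
Try w_p = A*exp(-2*x). Substituting into the equation and dividing by exp(-2*x) gives A = 5/36, so w_p = 5*exp(-2*x)/36.
General solution: w = 5*exp(-2*x)/36 + C1*exp(4*x) + C2*x*exp(4*x).
Apply the initial conditions: w(0) = 5/36 + C1 = 0 and w'(0) = -5/18 + C2 + 4*C1 = 4. Solving gives C1 = -5/36, C2 = 29/6.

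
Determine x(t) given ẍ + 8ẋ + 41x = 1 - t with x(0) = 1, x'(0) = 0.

x = 49/1681 - t/41 + 1632*cos(5*t)*exp(-4*t)/1681 + 6569*exp(-4*t)*sin(5*t)/8405

Characteristic equation r² + 8r + 41 = 0 has discriminant (8)² - 4·(41) = -100 < 0, so r = -4 ± 5i.
Hence x_h = C1*cos(5*t)*exp(-4*t) + C2*exp(-4*t)*sin(5*t).
For the particular solution try x_p = A0 + A1*t. Substituting and matching coefficients of each power of t gives A0 = 49/1681, A1 = -1/41, so x_p = 49/1681 - t/41.
General solution: x = 49/1681 - t/41 + C1*cos(5*t)*exp(-4*t) + C2*exp(-4*t)*sin(5*t).
Apply the initial conditions: x(0) = 49/1681 + C1 = 1 and x'(0) = -1/41 - 4*C1 + 5*C2 = 0. Solving gives C1 = 1632/1681, C2 = 6569/8405.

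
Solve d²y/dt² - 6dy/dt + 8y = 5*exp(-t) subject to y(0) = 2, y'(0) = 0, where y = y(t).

Characteristic equation r² - 6r + 8 = 0 factors as (r - 4)(r - 2) = 0, so r = 4, 2.
Hence y_h = C1*exp(4*t) + C2*exp(2*t).
Try y_p = A*exp(-t). Substituting into the equation and dividing by exp(-t) gives A = 1/3, so y_p = exp(-t)/3.
General solution: y = exp(-t)/3 + C1*exp(4*t) + C2*exp(2*t).
Apply the initial conditions: y(0) = 1/3 + C1 + C2 = 2 and y'(0) = -1/3 + 2*C2 + 4*C1 = 0. Solving gives C1 = -3/2, C2 = 19/6.

y = -3*exp(4*t)/2 + exp(-t)/3 + 19*exp(2*t)/6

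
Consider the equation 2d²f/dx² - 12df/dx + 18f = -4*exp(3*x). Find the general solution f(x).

f = C1*exp(3*x) - x**2*exp(3*x) + C2*x*exp(3*x)

Divide through by 2: f'' - 6f' + 9f = -2*exp(3*x).
Characteristic equation r² - 6r + 9 = 0 has discriminant (-6)² - 4·(9) = 0, so r = 3 is a repeated root.
Hence f_h = (C1 + C2*x)*exp(3*x).
Since exp(3*x) solves the homogeneous equation (r = 3 is a root of multiplicity 2), multiply the trial by x^2. Try f_p = A*x^2*exp(3*x). Substituting into the equation and dividing by exp(3*x) gives A = -1, so f_p = -x^2*exp(3*x).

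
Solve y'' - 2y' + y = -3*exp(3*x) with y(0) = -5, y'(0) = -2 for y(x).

y = -17*exp(x)/4 - 3*exp(3*x)/4 + 9*x*exp(x)/2

Characteristic equation r² - 2r + 1 = 0 has discriminant (-2)² - 4·(1) = 0, so r = 1 is a repeated root.
Hence y_h = (C1 + C2*x)*exp(x).
Try y_p = A*exp(3*x). Substituting into the equation and dividing by exp(3*x) gives A = -3/4, so y_p = -3*exp(3*x)/4.
General solution: y = -3*exp(3*x)/4 + C1*exp(x) + C2*x*exp(x).
Apply the initial conditions: y(0) = -3/4 + C1 = -5 and y'(0) = -9/4 + C1 + C2 = -2. Solving gives C1 = -17/4, C2 = 9/2.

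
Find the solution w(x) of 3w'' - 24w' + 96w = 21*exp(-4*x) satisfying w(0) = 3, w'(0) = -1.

Divide through by 3: w'' - 8w' + 32w = 7*exp(-4*x).
Characteristic equation r² - 8r + 32 = 0 has discriminant (-8)² - 4·(32) = -64 < 0, so r = 4 ± 4i.
Hence w_h = C1*cos(4*x)*exp(4*x) + C2*exp(4*x)*sin(4*x).
Try w_p = A*exp(-4*x). Substituting into the equation and dividing by exp(-4*x) gives A = 7/80, so w_p = 7*exp(-4*x)/80.
General solution: w = 7*exp(-4*x)/80 + C1*cos(4*x)*exp(4*x) + C2*exp(4*x)*sin(4*x).
Apply the initial conditions: w(0) = 7/80 + C1 = 3 and w'(0) = -7/20 + 4*C1 + 4*C2 = -1. Solving gives C1 = 233/80, C2 = -123/40.

w = 7*exp(-4*x)/80 - 123*exp(4*x)*sin(4*x)/40 + 233*cos(4*x)*exp(4*x)/80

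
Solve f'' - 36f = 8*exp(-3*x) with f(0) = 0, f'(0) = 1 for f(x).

Characteristic equation r² - 36 = 0 factors as (r - 6)(r + 6) = 0, so r = 6, -6.
Hence f_h = C1*exp(6*x) + C2*exp(-6*x).
Try f_p = A*exp(-3*x). Substituting into the equation and dividing by exp(-3*x) gives A = -8/27, so f_p = -8*exp(-3*x)/27.
General solution: f = -8*exp(-3*x)/27 + C1*exp(6*x) + C2*exp(-6*x).
Apply the initial conditions: f(0) = -8/27 + C1 + C2 = 0 and f'(0) = 8/9 - 6*C2 + 6*C1 = 1. Solving gives C1 = 17/108, C2 = 5/36.

f = -8*exp(-3*x)/27 + 5*exp(-6*x)/36 + 17*exp(6*x)/108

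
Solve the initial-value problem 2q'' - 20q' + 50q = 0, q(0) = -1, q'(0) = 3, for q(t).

Divide through by 2: q'' - 10q' + 25q = 0.
Characteristic equation r² - 10r + 25 = 0 has discriminant (-10)² - 4·(25) = 0, so r = 5 is a repeated root.
Hence q_h = (C1 + C2*t)*exp(5*t).
Apply the initial conditions: q(0) = C1 = -1 and q'(0) = C2 + 5*C1 = 3. Solving gives C1 = -1, C2 = 8.

q = -exp(5*t) + 8*t*exp(5*t)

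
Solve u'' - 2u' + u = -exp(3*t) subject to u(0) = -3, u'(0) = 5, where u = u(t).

u = -11*exp(t)/4 - exp(3*t)/4 + 17*t*exp(t)/2

Characteristic equation r² - 2r + 1 = 0 has discriminant (-2)² - 4·(1) = 0, so r = 1 is a repeated root.
Hence u_h = (C1 + C2*t)*exp(t).
Try u_p = A*exp(3*t). Substituting into the equation and dividing by exp(3*t) gives A = -1/4, so u_p = -exp(3*t)/4.
General solution: u = -exp(3*t)/4 + C1*exp(t) + C2*t*exp(t).
Apply the initial conditions: u(0) = -1/4 + C1 = -3 and u'(0) = -3/4 + C1 + C2 = 5. Solving gives C1 = -11/4, C2 = 17/2.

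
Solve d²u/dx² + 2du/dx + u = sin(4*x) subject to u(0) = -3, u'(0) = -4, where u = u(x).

u = -859*exp(-x)/289 - 15*sin(4*x)/289 - 8*cos(4*x)/289 - 115*x*exp(-x)/17

Characteristic equation r² + 2r + 1 = 0 has discriminant (2)² - 4·(1) = 0, so r = -1 is a repeated root.
Hence u_h = (C1 + C2*x)*exp(-x).
Try u_p = A*cos(4*x) + B*sin(4*x). Substituting and equating the coefficients of cos(4x) and sin(4x) gives A = -8/289, B = -15/289, so u_p = -15*sin(4*x)/289 - 8*cos(4*x)/289.
General solution: u = -15*sin(4*x)/289 - 8*cos(4*x)/289 + C1*exp(-x) + C2*x*exp(-x).
Apply the initial conditions: u(0) = -8/289 + C1 = -3 and u'(0) = -60/289 + C2 - C1 = -4. Solving gives C1 = -859/289, C2 = -115/17.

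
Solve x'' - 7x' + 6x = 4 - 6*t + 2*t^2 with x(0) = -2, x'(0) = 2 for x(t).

Characteristic equation r² - 7r + 6 = 0 factors as (r - 1)(r - 6) = 0, so r = 1, 6.
Hence x_h = C1*exp(t) + C2*exp(6*t).
For the particular solution try x_p = A0 + A1*t + A2*t^2. Substituting and matching coefficients of each power of t gives A0 = 8/27, A1 = -2/9, A2 = 1/3, so x_p = 8/27 - 2*t/9 + t^2/3.
General solution: x = 8/27 - 2*t/9 + t^2/3 + C1*exp(t) + C2*exp(6*t).
Apply the initial conditions: x(0) = 8/27 + C1 + C2 = -2 and x'(0) = -2/9 + C1 + 6*C2 = 2. Solving gives C1 = -16/5, C2 = 122/135.

x = 8/27 - 16*exp(t)/5 - 2*t/9 + t**2/3 + 122*exp(6*t)/135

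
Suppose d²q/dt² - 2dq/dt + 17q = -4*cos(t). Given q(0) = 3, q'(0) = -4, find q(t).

Characteristic equation r² - 2r + 17 = 0 has discriminant (-2)² - 4·(17) = -64 < 0, so r = 1 ± 4i.
Hence q_h = C1*cos(4*t)*exp(t) + C2*exp(t)*sin(4*t).
Try q_p = A*cos(t) + B*sin(t). Substituting and equating the coefficients of cos(t) and sin(t) gives A = -16/65, B = 2/65, so q_p = -16*cos(t)/65 + 2*sin(t)/65.
General solution: q = -16*cos(t)/65 + 2*sin(t)/65 + C1*cos(4*t)*exp(t) + C2*exp(t)*sin(4*t).
Apply the initial conditions: q(0) = -16/65 + C1 = 3 and q'(0) = 2/65 + C1 + 4*C2 = -4. Solving gives C1 = 211/65, C2 = -473/260.

q = -16*cos(t)/65 + 2*sin(t)/65 - 473*exp(t)*sin(4*t)/260 + 211*cos(4*t)*exp(t)/65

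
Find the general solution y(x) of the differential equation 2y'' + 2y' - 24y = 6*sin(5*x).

Divide through by 2: y'' + y' - 12y = 3*sin(5*x).
Characteristic equation r² + r - 12 = 0 factors as (r + 4)(r - 3) = 0, so r = -4, 3.
Hence y_h = C1*exp(-4*x) + C2*exp(3*x).
Try y_p = A*cos(5*x) + B*sin(5*x). Substituting and equating the coefficients of cos(5x) and sin(5x) gives A = -15/1394, B = -111/1394, so y_p = -111*sin(5*x)/1394 - 15*cos(5*x)/1394.

y = -111*sin(5*x)/1394 - 15*cos(5*x)/1394 + C1*exp(-4*x) + C2*exp(3*x)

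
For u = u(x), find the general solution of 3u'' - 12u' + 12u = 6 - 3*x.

Divide through by 3: u'' - 4u' + 4u = 2 - x.
Characteristic equation r² - 4r + 4 = 0 has discriminant (-4)² - 4·(4) = 0, so r = 2 is a repeated root.
Hence u_h = (C1 + C2*x)*exp(2*x).
For the particular solution try u_p = A0 + A1*x. Substituting and matching coefficients of each power of x gives A0 = 1/4, A1 = -1/4, so u_p = 1/4 - x/4.

u = 1/4 - x/4 + C1*exp(2*x) + C2*x*exp(2*x)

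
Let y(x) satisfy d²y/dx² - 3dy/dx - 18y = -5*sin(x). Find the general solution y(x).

Characteristic equation r² - 3r - 18 = 0 factors as (r - 6)(r + 3) = 0, so r = 6, -3.
Hence y_h = C1*exp(6*x) + C2*exp(-3*x).
Try y_p = A*cos(x) + B*sin(x). Substituting and equating the coefficients of cos(x) and sin(x) gives A = -3/74, B = 19/74, so y_p = -3*cos(x)/74 + 19*sin(x)/74.

y = -3*cos(x)/74 + 19*sin(x)/74 + C1*exp(6*x) + C2*exp(-3*x)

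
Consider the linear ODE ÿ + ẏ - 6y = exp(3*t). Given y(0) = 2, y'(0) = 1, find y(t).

Characteristic equation r² + r - 6 = 0 factors as (r - 2)(r + 3) = 0, so r = 2, -3.
Hence y_h = C1*exp(2*t) + C2*exp(-3*t).
Try y_p = A*exp(3*t). Substituting into the equation and dividing by exp(3*t) gives A = 1/6, so y_p = exp(3*t)/6.
General solution: y = exp(3*t)/6 + C1*exp(2*t) + C2*exp(-3*t).
Apply the initial conditions: y(0) = 1/6 + C1 + C2 = 2 and y'(0) = 1/2 - 3*C2 + 2*C1 = 1. Solving gives C1 = 6/5, C2 = 19/30.

y = exp(3*t)/6 + 6*exp(2*t)/5 + 19*exp(-3*t)/30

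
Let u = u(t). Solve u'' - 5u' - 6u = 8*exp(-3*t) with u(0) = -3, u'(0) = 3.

u = -25*exp(-t)/7 + 4*exp(-3*t)/9 + 8*exp(6*t)/63

Characteristic equation r² - 5r - 6 = 0 factors as (r + 1)(r - 6) = 0, so r = -1, 6.
Hence u_h = C1*exp(-t) + C2*exp(6*t).
Try u_p = A*exp(-3*t). Substituting into the equation and dividing by exp(-3*t) gives A = 4/9, so u_p = 4*exp(-3*t)/9.
General solution: u = 4*exp(-3*t)/9 + C1*exp(-t) + C2*exp(6*t).
Apply the initial conditions: u(0) = 4/9 + C1 + C2 = -3 and u'(0) = -4/3 - C1 + 6*C2 = 3. Solving gives C1 = -25/7, C2 = 8/63.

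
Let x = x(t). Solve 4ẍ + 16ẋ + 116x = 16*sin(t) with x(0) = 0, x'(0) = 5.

Divide through by 4: x'' + 4x' + 29x = 4*sin(t).
Characteristic equation r² + 4r + 29 = 0 has discriminant (4)² - 4·(29) = -100 < 0, so r = -2 ± 5i.
Hence x_h = C1*cos(5*t)*exp(-2*t) + C2*exp(-2*t)*sin(5*t).
Try x_p = A*cos(t) + B*sin(t). Substituting and equating the coefficients of cos(t) and sin(t) gives A = -1/50, B = 7/50, so x_p = -cos(t)/50 + 7*sin(t)/50.
General solution: x = -cos(t)/50 + 7*sin(t)/50 + C1*cos(5*t)*exp(-2*t) + C2*exp(-2*t)*sin(5*t).
Apply the initial conditions: x(0) = -1/50 + C1 = 0 and x'(0) = 7/50 - 2*C1 + 5*C2 = 5. Solving gives C1 = 1/50, C2 = 49/50.

x = -cos(t)/50 + 7*sin(t)/50 + cos(5*t)*exp(-2*t)/50 + 49*exp(-2*t)*sin(5*t)/50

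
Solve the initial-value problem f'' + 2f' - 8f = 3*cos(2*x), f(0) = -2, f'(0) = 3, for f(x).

f = -17*exp(2*x)/24 - 16*exp(-4*x)/15 - 9*cos(2*x)/40 + 3*sin(2*x)/40

Characteristic equation r² + 2r - 8 = 0 factors as (r + 4)(r - 2) = 0, so r = -4, 2.
Hence f_h = C1*exp(-4*x) + C2*exp(2*x).
Try f_p = A*cos(2*x) + B*sin(2*x). Substituting and equating the coefficients of cos(2x) and sin(2x) gives A = -9/40, B = 3/40, so f_p = -9*cos(2*x)/40 + 3*sin(2*x)/40.
General solution: f = -9*cos(2*x)/40 + 3*sin(2*x)/40 + C1*exp(-4*x) + C2*exp(2*x).
Apply the initial conditions: f(0) = -9/40 + C1 + C2 = -2 and f'(0) = 3/20 - 4*C1 + 2*C2 = 3. Solving gives C1 = -16/15, C2 = -17/24.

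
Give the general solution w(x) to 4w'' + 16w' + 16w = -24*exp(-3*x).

w = -6*exp(-3*x) + C1*exp(-2*x) + C2*x*exp(-2*x)

Divide through by 4: w'' + 4w' + 4w = -6*exp(-3*x).
Characteristic equation r² + 4r + 4 = 0 has discriminant (4)² - 4·(4) = 0, so r = -2 is a repeated root.
Hence w_h = (C1 + C2*x)*exp(-2*x).
Try w_p = A*exp(-3*x). Substituting into the equation and dividing by exp(-3*x) gives A = -6, so w_p = -6*exp(-3*x).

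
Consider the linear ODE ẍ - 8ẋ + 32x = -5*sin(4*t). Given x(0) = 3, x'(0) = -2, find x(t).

x = -cos(4*t)/8 - sin(4*t)/16 - 57*exp(4*t)*sin(4*t)/16 + 25*cos(4*t)*exp(4*t)/8

Characteristic equation r² - 8r + 32 = 0 has discriminant (-8)² - 4·(32) = -64 < 0, so r = 4 ± 4i.
Hence x_h = C1*cos(4*t)*exp(4*t) + C2*exp(4*t)*sin(4*t).
Try x_p = A*cos(4*t) + B*sin(4*t). Substituting and equating the coefficients of cos(4t) and sin(4t) gives A = -1/8, B = -1/16, so x_p = -cos(4*t)/8 - sin(4*t)/16.
General solution: x = -cos(4*t)/8 - sin(4*t)/16 + C1*cos(4*t)*exp(4*t) + C2*exp(4*t)*sin(4*t).
Apply the initial conditions: x(0) = -1/8 + C1 = 3 and x'(0) = -1/4 + 4*C1 + 4*C2 = -2. Solving gives C1 = 25/8, C2 = -57/16.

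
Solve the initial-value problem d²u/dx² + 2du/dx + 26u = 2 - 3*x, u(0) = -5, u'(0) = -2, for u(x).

Characteristic equation r² + 2r + 26 = 0 has discriminant (2)² - 4·(26) = -100 < 0, so r = -1 ± 5i.
Hence u_h = C1*cos(5*x)*exp(-x) + C2*exp(-x)*sin(5*x).
For the particular solution try u_p = A0 + A1*x. Substituting and matching coefficients of each power of x gives A0 = 29/338, A1 = -3/26, so u_p = 29/338 - 3*x/26.
General solution: u = 29/338 - 3*x/26 + C1*cos(5*x)*exp(-x) + C2*exp(-x)*sin(5*x).
Apply the initial conditions: u(0) = 29/338 + C1 = -5 and u'(0) = -3/26 - C1 + 5*C2 = -2. Solving gives C1 = -1719/338, C2 = -1178/845.

u = 29/338 - 3*x/26 - 1719*cos(5*x)*exp(-x)/338 - 1178*exp(-x)*sin(5*x)/845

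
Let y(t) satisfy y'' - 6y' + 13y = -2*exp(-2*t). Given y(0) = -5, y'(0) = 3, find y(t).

Characteristic equation r² - 6r + 13 = 0 has discriminant (-6)² - 4·(13) = -16 < 0, so r = 3 ± 2i.
Hence y_h = C1*cos(2*t)*exp(3*t) + C2*exp(3*t)*sin(2*t).
Try y_p = A*exp(-2*t). Substituting into the equation and dividing by exp(-2*t) gives A = -2/29, so y_p = -2*exp(-2*t)/29.
General solution: y = -2*exp(-2*t)/29 + C1*cos(2*t)*exp(3*t) + C2*exp(3*t)*sin(2*t).
Apply the initial conditions: y(0) = -2/29 + C1 = -5 and y'(0) = 4/29 + 2*C2 + 3*C1 = 3. Solving gives C1 = -143/29, C2 = 256/29.

y = -2*exp(-2*t)/29 - 143*cos(2*t)*exp(3*t)/29 + 256*exp(3*t)*sin(2*t)/29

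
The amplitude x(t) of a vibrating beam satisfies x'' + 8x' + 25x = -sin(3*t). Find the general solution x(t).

Characteristic equation r² + 8r + 25 = 0 has discriminant (8)² - 4·(25) = -36 < 0, so r = -4 ± 3i.
Hence x_h = C1*cos(3*t)*exp(-4*t) + C2*exp(-4*t)*sin(3*t).
Try x_p = A*cos(3*t) + B*sin(3*t). Substituting and equating the coefficients of cos(3t) and sin(3t) gives A = 3/104, B = -1/52, so x_p = -sin(3*t)/52 + 3*cos(3*t)/104.

x = -sin(3*t)/52 + 3*cos(3*t)/104 + C1*cos(3*t)*exp(-4*t) + C2*exp(-4*t)*sin(3*t)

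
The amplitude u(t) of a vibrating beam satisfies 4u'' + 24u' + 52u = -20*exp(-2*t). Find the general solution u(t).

u = -exp(-2*t) + C1*cos(2*t)*exp(-3*t) + C2*exp(-3*t)*sin(2*t)

Divide through by 4: u'' + 6u' + 13u = -5*exp(-2*t).
Characteristic equation r² + 6r + 13 = 0 has discriminant (6)² - 4·(13) = -16 < 0, so r = -3 ± 2i.
Hence u_h = C1*cos(2*t)*exp(-3*t) + C2*exp(-3*t)*sin(2*t).
Try u_p = A*exp(-2*t). Substituting into the equation and dividing by exp(-2*t) gives A = -1, so u_p = -exp(-2*t).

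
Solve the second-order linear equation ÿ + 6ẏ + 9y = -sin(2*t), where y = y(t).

y = -5*sin(2*t)/169 + 12*cos(2*t)/169 + C1*exp(-3*t) + C2*t*exp(-3*t)

Characteristic equation r² + 6r + 9 = 0 has discriminant (6)² - 4·(9) = 0, so r = -3 is a repeated root.
Hence y_h = (C1 + C2*t)*exp(-3*t).
Try y_p = A*cos(2*t) + B*sin(2*t). Substituting and equating the coefficients of cos(2t) and sin(2t) gives A = 12/169, B = -5/169, so y_p = -5*sin(2*t)/169 + 12*cos(2*t)/169.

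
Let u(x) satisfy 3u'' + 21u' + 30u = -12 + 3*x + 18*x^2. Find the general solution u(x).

Divide through by 3: u'' + 7u' + 10u = -4 + x + 6*x^2.
Characteristic equation r² + 7r + 10 = 0 factors as (r + 5)(r + 2) = 0, so r = -5, -2.
Hence u_h = C1*exp(-5*x) + C2*exp(-2*x).
For the particular solution try u_p = A0 + A1*x + A2*x^2. Substituting and matching coefficients of each power of x gives A0 = -1/500, A1 = -37/50, A2 = 3/5, so u_p = -1/500 - 37*x/50 + 3*x^2/5.

u = -1/500 - 37*x/50 + 3*x**2/5 + C1*exp(-5*x) + C2*exp(-2*x)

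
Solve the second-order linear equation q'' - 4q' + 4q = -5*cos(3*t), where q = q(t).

q = 25*cos(3*t)/169 + 60*sin(3*t)/169 + C1*exp(2*t) + C2*t*exp(2*t)

Characteristic equation r² - 4r + 4 = 0 has discriminant (-4)² - 4·(4) = 0, so r = 2 is a repeated root.
Hence q_h = (C1 + C2*t)*exp(2*t).
Try q_p = A*cos(3*t) + B*sin(3*t). Substituting and equating the coefficients of cos(3t) and sin(3t) gives A = 25/169, B = 60/169, so q_p = 25*cos(3*t)/169 + 60*sin(3*t)/169.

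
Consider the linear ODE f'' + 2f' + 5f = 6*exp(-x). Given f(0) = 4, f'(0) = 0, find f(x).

f = 3*exp(-x)/2 + 2*exp(-x)*sin(2*x) + 5*cos(2*x)*exp(-x)/2

Characteristic equation r² + 2r + 5 = 0 has discriminant (2)² - 4·(5) = -16 < 0, so r = -1 ± 2i.
Hence f_h = C1*cos(2*x)*exp(-x) + C2*exp(-x)*sin(2*x).
Try f_p = A*exp(-x). Substituting into the equation and dividing by exp(-x) gives A = 3/2, so f_p = 3*exp(-x)/2.
General solution: f = 3*exp(-x)/2 + C1*cos(2*x)*exp(-x) + C2*exp(-x)*sin(2*x).
Apply the initial conditions: f(0) = 3/2 + C1 = 4 and f'(0) = -3/2 - C1 + 2*C2 = 0. Solving gives C1 = 5/2, C2 = 2.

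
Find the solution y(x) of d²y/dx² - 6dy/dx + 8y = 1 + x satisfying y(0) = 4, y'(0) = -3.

Characteristic equation r² - 6r + 8 = 0 factors as (r - 2)(r - 4) = 0, so r = 2, 4.
Hence y_h = C1*exp(2*x) + C2*exp(4*x).
For the particular solution try y_p = A0 + A1*x. Substituting and matching coefficients of each power of x gives A0 = 7/32, A1 = 1/8, so y_p = 7/32 + x/8.
General solution: y = 7/32 + x/8 + C1*exp(2*x) + C2*exp(4*x).
Apply the initial conditions: y(0) = 7/32 + C1 + C2 = 4 and y'(0) = 1/8 + 2*C1 + 4*C2 = -3. Solving gives C1 = 73/8, C2 = -171/32.

y = 7/32 - 171*exp(4*x)/32 + x/8 + 73*exp(2*x)/8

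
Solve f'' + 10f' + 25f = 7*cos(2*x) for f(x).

Characteristic equation r² + 10r + 25 = 0 has discriminant (10)² - 4·(25) = 0, so r = -5 is a repeated root.
Hence f_h = (C1 + C2*x)*exp(-5*x).
Try f_p = A*cos(2*x) + B*sin(2*x). Substituting and equating the coefficients of cos(2x) and sin(2x) gives A = 147/841, B = 140/841, so f_p = 140*sin(2*x)/841 + 147*cos(2*x)/841.

f = 140*sin(2*x)/841 + 147*cos(2*x)/841 + C1*exp(-5*x) + C2*x*exp(-5*x)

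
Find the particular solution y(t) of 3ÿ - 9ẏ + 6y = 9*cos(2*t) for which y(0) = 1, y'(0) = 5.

Divide through by 3: y'' - 3y' + 2y = 3*cos(2*t).
Characteristic equation r² - 3r + 2 = 0 factors as (r - 2)(r - 1) = 0, so r = 2, 1.
Hence y_h = C1*exp(2*t) + C2*exp(t).
Try y_p = A*cos(2*t) + B*sin(2*t). Substituting and equating the coefficients of cos(2t) and sin(2t) gives A = -3/20, B = -9/20, so y_p = -9*sin(2*t)/20 - 3*cos(2*t)/20.
General solution: y = -9*sin(2*t)/20 - 3*cos(2*t)/20 + C1*exp(2*t) + C2*exp(t).
Apply the initial conditions: y(0) = -3/20 + C1 + C2 = 1 and y'(0) = -9/10 + C2 + 2*C1 = 5. Solving gives C1 = 19/4, C2 = -18/5.

y = -18*exp(t)/5 - 9*sin(2*t)/20 - 3*cos(2*t)/20 + 19*exp(2*t)/4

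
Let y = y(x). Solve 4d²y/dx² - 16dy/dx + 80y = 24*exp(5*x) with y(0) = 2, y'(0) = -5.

y = 6*exp(5*x)/25 - 243*exp(2*x)*sin(4*x)/100 + 44*cos(4*x)*exp(2*x)/25

Divide through by 4: y'' - 4y' + 20y = 6*exp(5*x).
Characteristic equation r² - 4r + 20 = 0 has discriminant (-4)² - 4·(20) = -64 < 0, so r = 2 ± 4i.
Hence y_h = C1*cos(4*x)*exp(2*x) + C2*exp(2*x)*sin(4*x).
Try y_p = A*exp(5*x). Substituting into the equation and dividing by exp(5*x) gives A = 6/25, so y_p = 6*exp(5*x)/25.
General solution: y = 6*exp(5*x)/25 + C1*cos(4*x)*exp(2*x) + C2*exp(2*x)*sin(4*x).
Apply the initial conditions: y(0) = 6/25 + C1 = 2 and y'(0) = 6/5 + 2*C1 + 4*C2 = -5. Solving gives C1 = 44/25, C2 = -243/100.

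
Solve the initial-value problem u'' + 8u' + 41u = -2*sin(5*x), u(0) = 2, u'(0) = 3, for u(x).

Characteristic equation r² + 8r + 41 = 0 has discriminant (8)² - 4·(41) = -100 < 0, so r = -4 ± 5i.
Hence u_h = C1*cos(5*x)*exp(-4*x) + C2*exp(-4*x)*sin(5*x).
Try u_p = A*cos(5*x) + B*sin(5*x). Substituting and equating the coefficients of cos(5x) and sin(5x) gives A = 5/116, B = -1/58, so u_p = -sin(5*x)/58 + 5*cos(5*x)/116.
General solution: u = -sin(5*x)/58 + 5*cos(5*x)/116 + C1*cos(5*x)*exp(-4*x) + C2*exp(-4*x)*sin(5*x).
Apply the initial conditions: u(0) = 5/116 + C1 = 2 and u'(0) = -5/58 - 4*C1 + 5*C2 = 3. Solving gives C1 = 227/116, C2 = 633/290.

u = -sin(5*x)/58 + 5*cos(5*x)/116 + 227*cos(5*x)*exp(-4*x)/116 + 633*exp(-4*x)*sin(5*x)/290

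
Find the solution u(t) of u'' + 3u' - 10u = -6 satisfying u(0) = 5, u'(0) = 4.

Characteristic equation r² + 3r - 10 = 0 factors as (r + 5)(r - 2) = 0, so r = -5, 2.
Hence u_h = C1*exp(-5*t) + C2*exp(2*t).
For the particular solution try u_p = A0. Substituting and matching coefficients of each power of t gives A0 = 3/5, so u_p = 3/5.
General solution: u = 3/5 + C1*exp(-5*t) + C2*exp(2*t).
Apply the initial conditions: u(0) = 3/5 + C1 + C2 = 5 and u'(0) = -5*C1 + 2*C2 = 4. Solving gives C1 = 24/35, C2 = 26/7.

u = 3/5 + 24*exp(-5*t)/35 + 26*exp(2*t)/7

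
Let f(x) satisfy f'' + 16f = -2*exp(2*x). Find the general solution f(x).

f = -exp(2*x)/10 + C1*cos(4*x) + C2*sin(4*x)

Characteristic equation r² + 16 = 0 has discriminant (0)² - 4·(16) = -64 < 0, so r = ± 4i.
Hence f_h = C1*cos(4*x) + C2*sin(4*x).
Try f_p = A*exp(2*x). Substituting into the equation and dividing by exp(2*x) gives A = -1/10, so f_p = -exp(2*x)/10.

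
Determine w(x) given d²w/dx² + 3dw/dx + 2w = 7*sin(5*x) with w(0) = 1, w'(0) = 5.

w = -209*exp(-2*x)/29 - 161*sin(5*x)/754 - 105*cos(5*x)/754 + 217*exp(-x)/26

Characteristic equation r² + 3r + 2 = 0 factors as (r + 1)(r + 2) = 0, so r = -1, -2.
Hence w_h = C1*exp(-x) + C2*exp(-2*x).
Try w_p = A*cos(5*x) + B*sin(5*x). Substituting and equating the coefficients of cos(5x) and sin(5x) gives A = -105/754, B = -161/754, so w_p = -161*sin(5*x)/754 - 105*cos(5*x)/754.
General solution: w = -161*sin(5*x)/754 - 105*cos(5*x)/754 + C1*exp(-x) + C2*exp(-2*x).
Apply the initial conditions: w(0) = -105/754 + C1 + C2 = 1 and w'(0) = -805/754 - C1 - 2*C2 = 5. Solving gives C1 = 217/26, C2 = -209/29.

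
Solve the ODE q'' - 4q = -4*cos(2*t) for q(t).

q = cos(2*t)/2 + C1*exp(2*t) + C2*exp(-2*t)

Characteristic equation r² - 4 = 0 factors as (r - 2)(r + 2) = 0, so r = 2, -2.
Hence q_h = C1*exp(2*t) + C2*exp(-2*t).
Try q_p = A*cos(2*t) + B*sin(2*t). Substituting and equating the coefficients of cos(2t) and sin(2t) gives A = 1/2, B = 0, so q_p = cos(2*t)/2.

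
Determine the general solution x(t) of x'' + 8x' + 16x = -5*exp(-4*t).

x = C1*exp(-4*t) - 5*t**2*exp(-4*t)/2 + C2*t*exp(-4*t)

Characteristic equation r² + 8r + 16 = 0 has discriminant (8)² - 4·(16) = 0, so r = -4 is a repeated root.
Hence x_h = (C1 + C2*t)*exp(-4*t).
Since exp(-4*t) solves the homogeneous equation (r = -4 is a root of multiplicity 2), multiply the trial by t^2. Try x_p = A*t^2*exp(-4*t). Substituting into the equation and dividing by exp(-4*t) gives A = -5/2, so x_p = -5*t^2*exp(-4*t)/2.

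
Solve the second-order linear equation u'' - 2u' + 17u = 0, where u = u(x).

Characteristic equation r² - 2r + 17 = 0 has discriminant (-2)² - 4·(17) = -64 < 0, so r = 1 ± 4i.
Hence u_h = C1*cos(4*x)*exp(x) + C2*exp(x)*sin(4*x).

u = C1*cos(4*x)*exp(x) + C2*exp(x)*sin(4*x)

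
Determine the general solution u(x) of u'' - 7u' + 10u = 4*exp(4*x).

u = -2*exp(4*x) + C1*exp(5*x) + C2*exp(2*x)

Characteristic equation r² - 7r + 10 = 0 factors as (r - 5)(r - 2) = 0, so r = 5, 2.
Hence u_h = C1*exp(5*x) + C2*exp(2*x).
Try u_p = A*exp(4*x). Substituting into the equation and dividing by exp(4*x) gives A = -2, so u_p = -2*exp(4*x).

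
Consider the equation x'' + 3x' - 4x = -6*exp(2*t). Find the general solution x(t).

x = -exp(2*t) + C1*exp(t) + C2*exp(-4*t)

Characteristic equation r² + 3r - 4 = 0 factors as (r - 1)(r + 4) = 0, so r = 1, -4.
Hence x_h = C1*exp(t) + C2*exp(-4*t).
Try x_p = A*exp(2*t). Substituting into the equation and dividing by exp(2*t) gives A = -1, so x_p = -exp(2*t).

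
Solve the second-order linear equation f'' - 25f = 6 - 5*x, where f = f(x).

Characteristic equation r² - 25 = 0 factors as (r - 5)(r + 5) = 0, so r = 5, -5.
Hence f_h = C1*exp(5*x) + C2*exp(-5*x).
For the particular solution try f_p = A0 + A1*x. Substituting and matching coefficients of each power of x gives A0 = -6/25, A1 = 1/5, so f_p = -6/25 + x/5.

f = -6/25 + x/5 + C1*exp(5*x) + C2*exp(-5*x)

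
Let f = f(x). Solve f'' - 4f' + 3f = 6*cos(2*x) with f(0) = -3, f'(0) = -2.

Characteristic equation r² - 4r + 3 = 0 factors as (r - 3)(r - 1) = 0, so r = 3, 1.
Hence f_h = C1*exp(3*x) + C2*exp(x).
Try f_p = A*cos(2*x) + B*sin(2*x). Substituting and equating the coefficients of cos(2x) and sin(2x) gives A = -6/65, B = -48/65, so f_p = -48*sin(2*x)/65 - 6*cos(2*x)/65.
General solution: f = -48*sin(2*x)/65 - 6*cos(2*x)/65 + C1*exp(3*x) + C2*exp(x).
Apply the initial conditions: f(0) = -6/65 + C1 + C2 = -3 and f'(0) = -96/65 + C2 + 3*C1 = -2. Solving gives C1 = 31/26, C2 = -41/10.

f = -48*sin(2*x)/65 - 41*exp(x)/10 - 6*cos(2*x)/65 + 31*exp(3*x)/26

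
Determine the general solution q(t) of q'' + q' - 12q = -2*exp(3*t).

q = C1*exp(-4*t) + C2*exp(3*t) - 2*t*exp(3*t)/7

Characteristic equation r² + r - 12 = 0 factors as (r + 4)(r - 3) = 0, so r = -4, 3.
Hence q_h = C1*exp(-4*t) + C2*exp(3*t).
Since exp(3*t) solves the homogeneous equation (r = 3 is a root of multiplicity 1), multiply the trial by t. Try q_p = A*t*exp(3*t). Substituting into the equation and dividing by exp(3*t) gives A = -2/7, so q_p = -2*t*exp(3*t)/7.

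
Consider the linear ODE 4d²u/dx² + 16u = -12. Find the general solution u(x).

u = -3/4 + C1*cos(2*x) + C2*sin(2*x)

Divide through by 4: u'' + 4u = -3.
Characteristic equation r² + 4 = 0 has discriminant (0)² - 4·(4) = -16 < 0, so r = ± 2i.
Hence u_h = C1*cos(2*x) + C2*sin(2*x).
For the particular solution try u_p = A0. Substituting and matching coefficients of each power of x gives A0 = -3/4, so u_p = -3/4.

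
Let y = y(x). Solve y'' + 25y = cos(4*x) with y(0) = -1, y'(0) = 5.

Characteristic equation r² + 25 = 0 has discriminant (0)² - 4·(25) = -100 < 0, so r = ± 5i.
Hence y_h = C1*cos(5*x) + C2*sin(5*x).
Try y_p = A*cos(4*x) + B*sin(4*x). Substituting and equating the coefficients of cos(4x) and sin(4x) gives A = 1/9, B = 0, so y_p = cos(4*x)/9.
General solution: y = cos(4*x)/9 + C1*cos(5*x) + C2*sin(5*x).
Apply the initial conditions: y(0) = 1/9 + C1 = -1 and y'(0) = 5*C2 = 5. Solving gives C1 = -10/9, C2 = 1.

y = -10*cos(5*x)/9 + cos(4*x)/9 + sin(5*x)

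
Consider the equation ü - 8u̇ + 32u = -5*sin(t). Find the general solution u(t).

Characteristic equation r² - 8r + 32 = 0 has discriminant (-8)² - 4·(32) = -64 < 0, so r = 4 ± 4i.
Hence u_h = C1*cos(4*t)*exp(4*t) + C2*exp(4*t)*sin(4*t).
Try u_p = A*cos(t) + B*sin(t). Substituting and equating the coefficients of cos(t) and sin(t) gives A = -8/205, B = -31/205, so u_p = -31*sin(t)/205 - 8*cos(t)/205.

u = -31*sin(t)/205 - 8*cos(t)/205 + C1*cos(4*t)*exp(4*t) + C2*exp(4*t)*sin(4*t)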